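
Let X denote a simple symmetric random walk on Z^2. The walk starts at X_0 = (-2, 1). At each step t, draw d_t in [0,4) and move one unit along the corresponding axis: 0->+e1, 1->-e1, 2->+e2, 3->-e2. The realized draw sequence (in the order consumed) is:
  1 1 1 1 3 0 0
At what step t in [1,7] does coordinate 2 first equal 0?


t=0: X=(-2, 1), d=1 → -e1, X_1=(-3, 1)
t=1: X=(-3, 1), d=1 → -e1, X_2=(-4, 1)
t=2: X=(-4, 1), d=1 → -e1, X_3=(-5, 1)
t=3: X=(-5, 1), d=1 → -e1, X_4=(-6, 1)
t=4: X=(-6, 1), d=3 → -e2, X_5=(-6, 0)
t=5: X=(-6, 0), d=0 → +e1, X_6=(-5, 0)
t=6: X=(-5, 0), d=0 → +e1, X_7=(-4, 0)

5


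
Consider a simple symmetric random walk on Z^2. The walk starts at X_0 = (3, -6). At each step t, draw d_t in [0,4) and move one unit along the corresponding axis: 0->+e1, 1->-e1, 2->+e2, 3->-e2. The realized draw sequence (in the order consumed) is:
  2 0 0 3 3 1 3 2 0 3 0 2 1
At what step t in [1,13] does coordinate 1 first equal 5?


t=0: X=(3, -6), d=2 → +e2, X_1=(3, -5)
t=1: X=(3, -5), d=0 → +e1, X_2=(4, -5)
t=2: X=(4, -5), d=0 → +e1, X_3=(5, -5)
t=3: X=(5, -5), d=3 → -e2, X_4=(5, -6)
t=4: X=(5, -6), d=3 → -e2, X_5=(5, -7)
t=5: X=(5, -7), d=1 → -e1, X_6=(4, -7)
t=6: X=(4, -7), d=3 → -e2, X_7=(4, -8)
t=7: X=(4, -8), d=2 → +e2, X_8=(4, -7)
t=8: X=(4, -7), d=0 → +e1, X_9=(5, -7)
t=9: X=(5, -7), d=3 → -e2, X_10=(5, -8)
t=10: X=(5, -8), d=0 → +e1, X_11=(6, -8)
t=11: X=(6, -8), d=2 → +e2, X_12=(6, -7)
t=12: X=(6, -7), d=1 → -e1, X_13=(5, -7)

3


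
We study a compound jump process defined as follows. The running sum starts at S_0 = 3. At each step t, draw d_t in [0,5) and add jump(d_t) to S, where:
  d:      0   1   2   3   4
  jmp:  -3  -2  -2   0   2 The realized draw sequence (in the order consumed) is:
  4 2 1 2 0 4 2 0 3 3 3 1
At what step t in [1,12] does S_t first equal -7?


t=0: S=3, d=4, jump=2, S_1=5
t=1: S=5, d=2, jump=-2, S_2=3
t=2: S=3, d=1, jump=-2, S_3=1
t=3: S=1, d=2, jump=-2, S_4=-1
t=4: S=-1, d=0, jump=-3, S_5=-4
t=5: S=-4, d=4, jump=2, S_6=-2
t=6: S=-2, d=2, jump=-2, S_7=-4
t=7: S=-4, d=0, jump=-3, S_8=-7
t=8: S=-7, d=3, jump=0, S_9=-7
t=9: S=-7, d=3, jump=0, S_10=-7
t=10: S=-7, d=3, jump=0, S_11=-7
t=11: S=-7, d=1, jump=-2, S_12=-9

8


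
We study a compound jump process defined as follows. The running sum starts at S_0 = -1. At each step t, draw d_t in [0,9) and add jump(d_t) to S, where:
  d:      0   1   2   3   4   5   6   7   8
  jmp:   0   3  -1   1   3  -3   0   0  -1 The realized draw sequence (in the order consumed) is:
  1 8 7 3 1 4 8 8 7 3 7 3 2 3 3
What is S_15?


9

t=0: S=-1, d=1, jump=3, S_1=2
t=1: S=2, d=8, jump=-1, S_2=1
t=2: S=1, d=7, jump=0, S_3=1
t=3: S=1, d=3, jump=1, S_4=2
t=4: S=2, d=1, jump=3, S_5=5
t=5: S=5, d=4, jump=3, S_6=8
t=6: S=8, d=8, jump=-1, S_7=7
t=7: S=7, d=8, jump=-1, S_8=6
t=8: S=6, d=7, jump=0, S_9=6
t=9: S=6, d=3, jump=1, S_10=7
t=10: S=7, d=7, jump=0, S_11=7
t=11: S=7, d=3, jump=1, S_12=8
t=12: S=8, d=2, jump=-1, S_13=7
t=13: S=7, d=3, jump=1, S_14=8
t=14: S=8, d=3, jump=1, S_15=9


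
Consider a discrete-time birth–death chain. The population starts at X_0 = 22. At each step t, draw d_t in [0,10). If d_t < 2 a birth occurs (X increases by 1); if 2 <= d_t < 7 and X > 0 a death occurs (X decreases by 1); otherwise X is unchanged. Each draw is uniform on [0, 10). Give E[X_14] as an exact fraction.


89/5

X can drop by at most 1 per step and X_0 = 22 > T = 14, so X_t >= 22 − t >= 8 > 0 for every t <= 14: the floor at 0 (the 'and X > 0' condition) never binds. Hence X_14 = X_0 + Σ_{t<14} Y_t with i.i.d. increments Y_t = y(d_t) ∈ {+1, −1, 0}.
Outcome values over d=0..9: [1, 1, -1, -1, -1, -1, -1, 0, 0, 0]
Σy = -3, Σy² = 7, M = 10
μ = -3/10 = -3/10,  σ² = 7/10 − (-3/10)² = 61/100
E[X_14] = 22 + 14·(-3/10) = 89/5


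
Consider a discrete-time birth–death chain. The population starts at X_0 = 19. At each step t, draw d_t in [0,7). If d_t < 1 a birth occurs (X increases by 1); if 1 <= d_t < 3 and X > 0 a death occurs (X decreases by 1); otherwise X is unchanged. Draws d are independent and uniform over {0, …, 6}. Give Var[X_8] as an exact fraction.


X can drop by at most 1 per step and X_0 = 19 > T = 8, so X_t >= 19 − t >= 11 > 0 for every t <= 8: the floor at 0 (the 'and X > 0' condition) never binds. Hence X_8 = X_0 + Σ_{t<8} Y_t with i.i.d. increments Y_t = y(d_t) ∈ {+1, −1, 0}.
Outcome values over d=0..6: [1, -1, -1, 0, 0, 0, 0]
Σy = -1, Σy² = 3, M = 7
μ = -1/7 = -1/7,  σ² = 3/7 − (-1/7)² = 20/49
Independent increments: Var[X_8] = 8·σ² = 8·(20/49) = 160/49

160/49


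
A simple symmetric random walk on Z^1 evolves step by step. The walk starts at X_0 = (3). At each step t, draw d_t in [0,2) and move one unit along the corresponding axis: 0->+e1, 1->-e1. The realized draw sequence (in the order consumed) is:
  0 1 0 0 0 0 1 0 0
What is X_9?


t=0: X=(3), d=0 → +e1, X_1=(4)
t=1: X=(4), d=1 → -e1, X_2=(3)
t=2: X=(3), d=0 → +e1, X_3=(4)
t=3: X=(4), d=0 → +e1, X_4=(5)
t=4: X=(5), d=0 → +e1, X_5=(6)
t=5: X=(6), d=0 → +e1, X_6=(7)
t=6: X=(7), d=1 → -e1, X_7=(6)
t=7: X=(6), d=0 → +e1, X_8=(7)
t=8: X=(7), d=0 → +e1, X_9=(8)

(8)


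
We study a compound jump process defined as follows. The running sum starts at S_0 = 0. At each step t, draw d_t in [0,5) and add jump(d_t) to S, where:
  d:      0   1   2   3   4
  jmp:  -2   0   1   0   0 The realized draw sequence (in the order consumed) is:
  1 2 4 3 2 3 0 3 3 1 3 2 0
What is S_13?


t=0: S=0, d=1, jump=0, S_1=0
t=1: S=0, d=2, jump=1, S_2=1
t=2: S=1, d=4, jump=0, S_3=1
t=3: S=1, d=3, jump=0, S_4=1
t=4: S=1, d=2, jump=1, S_5=2
t=5: S=2, d=3, jump=0, S_6=2
t=6: S=2, d=0, jump=-2, S_7=0
t=7: S=0, d=3, jump=0, S_8=0
t=8: S=0, d=3, jump=0, S_9=0
t=9: S=0, d=1, jump=0, S_10=0
t=10: S=0, d=3, jump=0, S_11=0
t=11: S=0, d=2, jump=1, S_12=1
t=12: S=1, d=0, jump=-2, S_13=-1

-1


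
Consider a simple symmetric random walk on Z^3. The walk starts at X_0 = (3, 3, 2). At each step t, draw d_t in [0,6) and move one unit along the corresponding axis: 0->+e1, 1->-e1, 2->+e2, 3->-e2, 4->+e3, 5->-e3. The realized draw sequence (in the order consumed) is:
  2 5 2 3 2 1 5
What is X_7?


t=0: X=(3, 3, 2), d=2 → +e2, X_1=(3, 4, 2)
t=1: X=(3, 4, 2), d=5 → -e3, X_2=(3, 4, 1)
t=2: X=(3, 4, 1), d=2 → +e2, X_3=(3, 5, 1)
t=3: X=(3, 5, 1), d=3 → -e2, X_4=(3, 4, 1)
t=4: X=(3, 4, 1), d=2 → +e2, X_5=(3, 5, 1)
t=5: X=(3, 5, 1), d=1 → -e1, X_6=(2, 5, 1)
t=6: X=(2, 5, 1), d=5 → -e3, X_7=(2, 5, 0)

(2, 5, 0)


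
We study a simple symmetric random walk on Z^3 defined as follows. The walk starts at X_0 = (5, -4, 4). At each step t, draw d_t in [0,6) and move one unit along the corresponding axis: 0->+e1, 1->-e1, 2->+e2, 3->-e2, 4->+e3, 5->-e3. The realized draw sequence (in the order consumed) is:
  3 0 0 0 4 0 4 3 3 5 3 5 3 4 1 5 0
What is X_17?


(9, -9, 4)

t=0: X=(5, -4, 4), d=3 → -e2, X_1=(5, -5, 4)
t=1: X=(5, -5, 4), d=0 → +e1, X_2=(6, -5, 4)
t=2: X=(6, -5, 4), d=0 → +e1, X_3=(7, -5, 4)
t=3: X=(7, -5, 4), d=0 → +e1, X_4=(8, -5, 4)
t=4: X=(8, -5, 4), d=4 → +e3, X_5=(8, -5, 5)
t=5: X=(8, -5, 5), d=0 → +e1, X_6=(9, -5, 5)
t=6: X=(9, -5, 5), d=4 → +e3, X_7=(9, -5, 6)
t=7: X=(9, -5, 6), d=3 → -e2, X_8=(9, -6, 6)
t=8: X=(9, -6, 6), d=3 → -e2, X_9=(9, -7, 6)
t=9: X=(9, -7, 6), d=5 → -e3, X_10=(9, -7, 5)
t=10: X=(9, -7, 5), d=3 → -e2, X_11=(9, -8, 5)
t=11: X=(9, -8, 5), d=5 → -e3, X_12=(9, -8, 4)
t=12: X=(9, -8, 4), d=3 → -e2, X_13=(9, -9, 4)
t=13: X=(9, -9, 4), d=4 → +e3, X_14=(9, -9, 5)
t=14: X=(9, -9, 5), d=1 → -e1, X_15=(8, -9, 5)
t=15: X=(8, -9, 5), d=5 → -e3, X_16=(8, -9, 4)
t=16: X=(8, -9, 4), d=0 → +e1, X_17=(9, -9, 4)


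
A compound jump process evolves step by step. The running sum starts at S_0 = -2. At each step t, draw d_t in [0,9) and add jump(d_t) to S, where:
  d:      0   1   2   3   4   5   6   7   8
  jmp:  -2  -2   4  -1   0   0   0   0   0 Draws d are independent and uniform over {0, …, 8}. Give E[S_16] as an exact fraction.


-34/9

Outcome values over d=0..8: [-2, -2, 4, -1, 0, 0, 0, 0, 0]
Σy = -1, Σy² = 25, M = 9
μ = -1/9 = -1/9,  σ² = 25/9 − (-1/9)² = 224/81
E[S_16] = -2 + 16·(-1/9) = -34/9


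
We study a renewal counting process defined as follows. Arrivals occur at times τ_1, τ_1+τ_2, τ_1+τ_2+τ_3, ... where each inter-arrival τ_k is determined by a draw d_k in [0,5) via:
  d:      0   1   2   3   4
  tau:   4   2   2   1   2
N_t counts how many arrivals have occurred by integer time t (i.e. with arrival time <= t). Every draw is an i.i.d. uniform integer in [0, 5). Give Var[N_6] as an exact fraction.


Inter-arrival values over d=0..4: [4, 2, 2, 1, 2]
Each d has probability 1/5, so the pmf of τ is: f(1) = 1/5, f(2) = 3/5, f(4) = 1/5
Let p_n(j) = P(N_n = j), with p_0 = [1]. Condition on τ_1: p_n(0) = P(τ > n), and for j >= 1, p_n(j) = Σ_{k<=n} f(k)·p_{n−k}(j−1)
p_1 = [4/5, 1/5]  (j = 0..1)
p_2 = [1/5, 19/25, 1/25]  (j = 0..2)
p_3 = [1/5, 13/25, 34/125, 1/125]  (j = 0..3)
p_4 = [0, 9/25, 14/25, 49/625, 1/625]  (j = 0..4)
p_5 = [0, 7/25, 53/125, 172/625, 64/3125, 1/3125]  (j = 0..5)
p_6 = [0, 1/25, 53/125, 268/625, 319/3125, 79/15625, 1/15625]  (j = 0..6)
E[N_6] = Σ j·p_6(j) = 40756/15625;  E[N_6²] = Σ j²·p_6(j) = 114956/15625
Var[N_6] = 114956/15625 − (40756/15625)² = 135135964/244140625

135135964/244140625


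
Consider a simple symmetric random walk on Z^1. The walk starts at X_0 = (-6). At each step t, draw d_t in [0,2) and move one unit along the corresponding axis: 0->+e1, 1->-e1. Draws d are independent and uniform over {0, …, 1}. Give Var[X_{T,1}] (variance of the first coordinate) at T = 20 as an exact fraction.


20

Outcome values over d=0..1: [1, -1]
Σy = 0, Σy² = 2, M = 2
μ = 0/2 = 0,  σ² = 2/2 − (0)² = 1
Independent increments: Var[X_20] = 20·σ² = 20·(1) = 20


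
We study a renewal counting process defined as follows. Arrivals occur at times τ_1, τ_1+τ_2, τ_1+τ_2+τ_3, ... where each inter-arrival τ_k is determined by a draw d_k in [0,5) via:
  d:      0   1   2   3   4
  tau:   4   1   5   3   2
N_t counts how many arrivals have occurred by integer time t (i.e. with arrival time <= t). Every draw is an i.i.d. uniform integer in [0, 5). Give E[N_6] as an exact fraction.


27906/15625

Inter-arrival values over d=0..4: [4, 1, 5, 3, 2]
Each d has probability 1/5, so the pmf of τ is: f(1) = 1/5, f(2) = 1/5, f(3) = 1/5, f(4) = 1/5, f(5) = 1/5
Renewal equation for m(n) = E[N_n]: condition on τ_1 = k (if k <= n, one arrival plus a fresh copy on the remaining n−k steps): m(n) = F(n) + Σ_{k<=n} f(k)·m(n−k), where F(n) = P(τ <= n) and m(0) = 0
m(1) = F(1) = 1/5
m(2) = F(2) + f(1)·m(1) = 2/5 + 1/5·1/5 = 11/25
m(3) = F(3) + f(1)·m(2) + f(2)·m(1) = 3/5 + 1/5·11/25 + 1/5·1/5 = 91/125
m(4) = F(4) + f(1)·m(3) + f(2)·m(2) + f(3)·m(1) = 4/5 + 1/5·91/125 + 1/5·11/25 + 1/5·1/5 = 671/625
m(5) = F(5) + f(1)·m(4) + f(2)·m(3) + f(3)·m(2) + f(4)·m(1) = 1 + 1/5·671/625 + 1/5·91/125 + 1/5·11/25 + 1/5·1/5 = 4651/3125
m(6) = F(6) + f(1)·m(5) + f(2)·m(4) + f(3)·m(3) + f(4)·m(2) + f(5)·m(1) = 1 + 1/5·4651/3125 + 1/5·671/625 + 1/5·91/125 + 1/5·11/25 + 1/5·1/5 = 27906/15625
E[N_6] = m(6) = 27906/15625


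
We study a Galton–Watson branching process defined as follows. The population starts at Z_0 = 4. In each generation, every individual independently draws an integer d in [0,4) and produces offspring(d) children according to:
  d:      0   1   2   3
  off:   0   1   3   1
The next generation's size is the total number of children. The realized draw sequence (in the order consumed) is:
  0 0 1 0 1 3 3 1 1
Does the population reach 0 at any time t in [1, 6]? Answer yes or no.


gen 0: Z_0=4, draws=[0, 0, 1, 0], offspring=[0, 0, 1, 0], Z_1=1
gen 1: Z_1=1, draws=[1], offspring=[1], Z_2=1
gen 2: Z_2=1, draws=[3], offspring=[1], Z_3=1
gen 3: Z_3=1, draws=[3], offspring=[1], Z_4=1
gen 4: Z_4=1, draws=[1], offspring=[1], Z_5=1
gen 5: Z_5=1, draws=[1], offspring=[1], Z_6=1

no


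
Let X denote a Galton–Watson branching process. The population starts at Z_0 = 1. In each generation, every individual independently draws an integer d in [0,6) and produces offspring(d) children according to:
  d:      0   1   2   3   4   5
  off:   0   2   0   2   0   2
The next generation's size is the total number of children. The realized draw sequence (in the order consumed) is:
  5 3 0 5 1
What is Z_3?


4

gen 0: Z_0=1, draws=[5], offspring=[2], Z_1=2
gen 1: Z_1=2, draws=[3, 0], offspring=[2, 0], Z_2=2
gen 2: Z_2=2, draws=[5, 1], offspring=[2, 2], Z_3=4


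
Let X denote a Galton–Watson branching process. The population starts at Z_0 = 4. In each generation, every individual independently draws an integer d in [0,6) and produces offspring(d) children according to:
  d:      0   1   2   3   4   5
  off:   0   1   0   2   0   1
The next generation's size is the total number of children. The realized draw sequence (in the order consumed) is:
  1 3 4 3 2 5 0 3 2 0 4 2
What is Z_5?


gen 0: Z_0=4, draws=[1, 3, 4, 3], offspring=[1, 2, 0, 2], Z_1=5
gen 1: Z_1=5, draws=[2, 5, 0, 3, 2], offspring=[0, 1, 0, 2, 0], Z_2=3
gen 2: Z_2=3, draws=[0, 4, 2], offspring=[0, 0, 0], Z_3=0
gen 3: Z_3=0, draws=[], offspring=[], Z_4=0
gen 4: Z_4=0, draws=[], offspring=[], Z_5=0

0


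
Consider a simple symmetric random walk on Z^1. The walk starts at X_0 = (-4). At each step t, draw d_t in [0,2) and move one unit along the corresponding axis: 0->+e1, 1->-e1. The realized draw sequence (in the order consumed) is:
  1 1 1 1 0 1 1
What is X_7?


(-9)

t=0: X=(-4), d=1 → -e1, X_1=(-5)
t=1: X=(-5), d=1 → -e1, X_2=(-6)
t=2: X=(-6), d=1 → -e1, X_3=(-7)
t=3: X=(-7), d=1 → -e1, X_4=(-8)
t=4: X=(-8), d=0 → +e1, X_5=(-7)
t=5: X=(-7), d=1 → -e1, X_6=(-8)
t=6: X=(-8), d=1 → -e1, X_7=(-9)


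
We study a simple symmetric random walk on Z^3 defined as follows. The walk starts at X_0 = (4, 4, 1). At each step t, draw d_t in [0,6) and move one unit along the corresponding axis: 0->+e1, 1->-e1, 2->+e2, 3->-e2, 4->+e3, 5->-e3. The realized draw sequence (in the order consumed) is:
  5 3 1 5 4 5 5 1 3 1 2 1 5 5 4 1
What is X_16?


(-1, 3, -3)

t=0: X=(4, 4, 1), d=5 → -e3, X_1=(4, 4, 0)
t=1: X=(4, 4, 0), d=3 → -e2, X_2=(4, 3, 0)
t=2: X=(4, 3, 0), d=1 → -e1, X_3=(3, 3, 0)
t=3: X=(3, 3, 0), d=5 → -e3, X_4=(3, 3, -1)
t=4: X=(3, 3, -1), d=4 → +e3, X_5=(3, 3, 0)
t=5: X=(3, 3, 0), d=5 → -e3, X_6=(3, 3, -1)
t=6: X=(3, 3, -1), d=5 → -e3, X_7=(3, 3, -2)
t=7: X=(3, 3, -2), d=1 → -e1, X_8=(2, 3, -2)
t=8: X=(2, 3, -2), d=3 → -e2, X_9=(2, 2, -2)
t=9: X=(2, 2, -2), d=1 → -e1, X_10=(1, 2, -2)
t=10: X=(1, 2, -2), d=2 → +e2, X_11=(1, 3, -2)
t=11: X=(1, 3, -2), d=1 → -e1, X_12=(0, 3, -2)
t=12: X=(0, 3, -2), d=5 → -e3, X_13=(0, 3, -3)
t=13: X=(0, 3, -3), d=5 → -e3, X_14=(0, 3, -4)
t=14: X=(0, 3, -4), d=4 → +e3, X_15=(0, 3, -3)
t=15: X=(0, 3, -3), d=1 → -e1, X_16=(-1, 3, -3)


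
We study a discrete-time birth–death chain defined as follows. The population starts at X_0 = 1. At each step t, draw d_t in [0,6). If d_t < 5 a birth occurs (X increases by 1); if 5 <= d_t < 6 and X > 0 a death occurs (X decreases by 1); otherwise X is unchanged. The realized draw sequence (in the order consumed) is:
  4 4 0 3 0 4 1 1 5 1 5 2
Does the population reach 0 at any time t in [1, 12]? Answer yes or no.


t=0: X=1, d=4 → birth, X_1=2
t=1: X=2, d=4 → birth, X_2=3
t=2: X=3, d=0 → birth, X_3=4
t=3: X=4, d=3 → birth, X_4=5
t=4: X=5, d=0 → birth, X_5=6
t=5: X=6, d=4 → birth, X_6=7
t=6: X=7, d=1 → birth, X_7=8
t=7: X=8, d=1 → birth, X_8=9
t=8: X=9, d=5 → death, X_9=8
t=9: X=8, d=1 → birth, X_10=9
t=10: X=9, d=5 → death, X_11=8
t=11: X=8, d=2 → birth, X_12=9

no


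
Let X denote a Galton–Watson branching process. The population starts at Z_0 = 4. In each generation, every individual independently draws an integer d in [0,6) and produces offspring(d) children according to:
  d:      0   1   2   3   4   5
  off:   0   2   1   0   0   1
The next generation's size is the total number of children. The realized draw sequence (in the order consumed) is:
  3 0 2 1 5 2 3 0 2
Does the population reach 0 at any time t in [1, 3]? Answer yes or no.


gen 0: Z_0=4, draws=[3, 0, 2, 1], offspring=[0, 0, 1, 2], Z_1=3
gen 1: Z_1=3, draws=[5, 2, 3], offspring=[1, 1, 0], Z_2=2
gen 2: Z_2=2, draws=[0, 2], offspring=[0, 1], Z_3=1

no


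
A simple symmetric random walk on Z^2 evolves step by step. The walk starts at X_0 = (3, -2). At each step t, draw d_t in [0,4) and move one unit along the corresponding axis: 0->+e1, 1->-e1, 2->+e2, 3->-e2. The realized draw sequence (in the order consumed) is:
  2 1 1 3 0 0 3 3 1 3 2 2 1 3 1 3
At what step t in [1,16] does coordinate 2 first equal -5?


t=0: X=(3, -2), d=2 → +e2, X_1=(3, -1)
t=1: X=(3, -1), d=1 → -e1, X_2=(2, -1)
t=2: X=(2, -1), d=1 → -e1, X_3=(1, -1)
t=3: X=(1, -1), d=3 → -e2, X_4=(1, -2)
t=4: X=(1, -2), d=0 → +e1, X_5=(2, -2)
t=5: X=(2, -2), d=0 → +e1, X_6=(3, -2)
t=6: X=(3, -2), d=3 → -e2, X_7=(3, -3)
t=7: X=(3, -3), d=3 → -e2, X_8=(3, -4)
t=8: X=(3, -4), d=1 → -e1, X_9=(2, -4)
t=9: X=(2, -4), d=3 → -e2, X_10=(2, -5)
t=10: X=(2, -5), d=2 → +e2, X_11=(2, -4)
t=11: X=(2, -4), d=2 → +e2, X_12=(2, -3)
t=12: X=(2, -3), d=1 → -e1, X_13=(1, -3)
t=13: X=(1, -3), d=3 → -e2, X_14=(1, -4)
t=14: X=(1, -4), d=1 → -e1, X_15=(0, -4)
t=15: X=(0, -4), d=3 → -e2, X_16=(0, -5)

10


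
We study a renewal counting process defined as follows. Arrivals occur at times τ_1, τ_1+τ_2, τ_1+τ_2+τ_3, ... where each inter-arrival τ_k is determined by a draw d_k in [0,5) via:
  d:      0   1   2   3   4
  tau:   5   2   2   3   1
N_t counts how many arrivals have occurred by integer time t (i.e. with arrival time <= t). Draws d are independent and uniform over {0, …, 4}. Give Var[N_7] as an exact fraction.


Inter-arrival values over d=0..4: [5, 2, 2, 3, 1]
Each d has probability 1/5, so the pmf of τ is: f(1) = 1/5, f(2) = 2/5, f(3) = 1/5, f(5) = 1/5
Let p_n(j) = P(N_n = j), with p_0 = [1]. Condition on τ_1: p_n(0) = P(τ > n), and for j >= 1, p_n(j) = Σ_{k<=n} f(k)·p_{n−k}(j−1)
p_1 = [4/5, 1/5]  (j = 0..1)
p_2 = [2/5, 14/25, 1/25]  (j = 0..2)
p_3 = [1/5, 3/5, 24/125, 1/125]  (j = 0..3)
p_4 = [1/5, 9/25, 48/125, 34/625, 1/625]  (j = 0..4)
p_5 = [0, 2/5, 53/125, 101/625, 44/3125, 1/3125]  (j = 0..5)
p_6 = [0, 7/25, 48/125, 173/625, 174/3125, 54/15625, 1/15625]  (j = 0..6)
p_7 = [0, 3/25, 2/5, 207/625, 409/3125, 267/15625, 64/78125, 1/78125]  (j = 0..7)
E[N_7] = Σ j·p_7(j) = 197466/78125;  E[N_7²] = Σ j²·p_7(j) = 566578/78125
Var[N_7] = 566578/78125 − (197466/78125)² = 5271085094/6103515625

5271085094/6103515625


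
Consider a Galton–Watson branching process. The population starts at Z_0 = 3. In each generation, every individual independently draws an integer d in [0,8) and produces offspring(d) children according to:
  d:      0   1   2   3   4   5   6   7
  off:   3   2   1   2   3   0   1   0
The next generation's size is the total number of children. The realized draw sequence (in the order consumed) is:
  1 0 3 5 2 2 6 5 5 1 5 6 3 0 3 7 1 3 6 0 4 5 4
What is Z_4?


gen 0: Z_0=3, draws=[1, 0, 3], offspring=[2, 3, 2], Z_1=7
gen 1: Z_1=7, draws=[5, 2, 2, 6, 5, 5, 1], offspring=[0, 1, 1, 1, 0, 0, 2], Z_2=5
gen 2: Z_2=5, draws=[5, 6, 3, 0, 3], offspring=[0, 1, 2, 3, 2], Z_3=8
gen 3: Z_3=8, draws=[7, 1, 3, 6, 0, 4, 5, 4], offspring=[0, 2, 2, 1, 3, 3, 0, 3], Z_4=14

14


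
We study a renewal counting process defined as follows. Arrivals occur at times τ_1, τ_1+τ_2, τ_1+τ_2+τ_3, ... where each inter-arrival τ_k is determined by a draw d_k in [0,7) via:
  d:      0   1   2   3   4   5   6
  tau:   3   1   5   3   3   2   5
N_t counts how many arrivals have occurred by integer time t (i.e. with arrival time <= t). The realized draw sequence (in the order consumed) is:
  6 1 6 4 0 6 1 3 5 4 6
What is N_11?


3

draw d_1=6: τ_1=5, arrival time A_1=5
draw d_2=1: τ_2=1, arrival time A_2=6
draw d_3=6: τ_3=5, arrival time A_3=11
draw d_4=4: τ_4=3, arrival time A_4=14
draw d_5=0: τ_5=3, arrival time A_5=17
draw d_6=6: τ_6=5, arrival time A_6=22
draw d_7=1: τ_7=1, arrival time A_7=23
draw d_8=3: τ_8=3, arrival time A_8=26
draw d_9=5: τ_9=2, arrival time A_9=28
draw d_10=4: τ_10=3, arrival time A_10=31
draw d_11=6: τ_11=5, arrival time A_11=36
N_t over t=0..11: 0:0 1:0 2:0 3:0 4:0 5:1 6:2 7:2 8:2 9:2 10:2 11:3


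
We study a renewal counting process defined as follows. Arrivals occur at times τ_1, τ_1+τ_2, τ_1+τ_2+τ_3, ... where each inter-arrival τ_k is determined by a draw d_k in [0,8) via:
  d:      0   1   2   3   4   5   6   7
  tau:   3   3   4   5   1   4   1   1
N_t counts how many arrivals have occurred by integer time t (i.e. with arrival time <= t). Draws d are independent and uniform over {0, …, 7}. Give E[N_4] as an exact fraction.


Inter-arrival values over d=0..7: [3, 3, 4, 5, 1, 4, 1, 1]
Each d has probability 1/8, so the pmf of τ is: f(1) = 3/8, f(3) = 1/4, f(4) = 1/4, f(5) = 1/8
Renewal equation for m(n) = E[N_n]: condition on τ_1 = k (if k <= n, one arrival plus a fresh copy on the remaining n−k steps): m(n) = F(n) + Σ_{k<=n} f(k)·m(n−k), where F(n) = P(τ <= n) and m(0) = 0
m(1) = F(1) = 3/8
m(2) = F(2) + f(1)·m(1) = 3/8 + 3/8·3/8 = 33/64
m(3) = F(3) + f(1)·m(2) = 5/8 + 3/8·33/64 = 419/512
m(4) = F(4) + f(1)·m(3) + f(3)·m(1) = 7/8 + 3/8·419/512 + 1/4·3/8 = 5225/4096
E[N_4] = m(4) = 5225/4096

5225/4096


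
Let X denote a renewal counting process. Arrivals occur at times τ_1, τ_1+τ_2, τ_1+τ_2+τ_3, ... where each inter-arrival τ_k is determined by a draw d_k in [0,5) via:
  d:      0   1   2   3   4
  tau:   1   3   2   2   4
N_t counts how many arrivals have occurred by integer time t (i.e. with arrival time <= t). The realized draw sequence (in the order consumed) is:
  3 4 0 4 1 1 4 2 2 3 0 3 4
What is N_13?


draw d_1=3: τ_1=2, arrival time A_1=2
draw d_2=4: τ_2=4, arrival time A_2=6
draw d_3=0: τ_3=1, arrival time A_3=7
draw d_4=4: τ_4=4, arrival time A_4=11
draw d_5=1: τ_5=3, arrival time A_5=14
draw d_6=1: τ_6=3, arrival time A_6=17
draw d_7=4: τ_7=4, arrival time A_7=21
draw d_8=2: τ_8=2, arrival time A_8=23
draw d_9=2: τ_9=2, arrival time A_9=25
draw d_10=3: τ_10=2, arrival time A_10=27
draw d_11=0: τ_11=1, arrival time A_11=28
draw d_12=3: τ_12=2, arrival time A_12=30
draw d_13=4: τ_13=4, arrival time A_13=34
N_t over t=0..13: 0:0 1:0 2:1 3:1 4:1 5:1 6:2 7:3 8:3 9:3 10:3 11:4 12:4 13:4

4


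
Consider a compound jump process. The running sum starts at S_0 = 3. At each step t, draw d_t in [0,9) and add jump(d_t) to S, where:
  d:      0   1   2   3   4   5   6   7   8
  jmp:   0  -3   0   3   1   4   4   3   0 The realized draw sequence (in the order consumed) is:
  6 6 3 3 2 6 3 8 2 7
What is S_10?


t=0: S=3, d=6, jump=4, S_1=7
t=1: S=7, d=6, jump=4, S_2=11
t=2: S=11, d=3, jump=3, S_3=14
t=3: S=14, d=3, jump=3, S_4=17
t=4: S=17, d=2, jump=0, S_5=17
t=5: S=17, d=6, jump=4, S_6=21
t=6: S=21, d=3, jump=3, S_7=24
t=7: S=24, d=8, jump=0, S_8=24
t=8: S=24, d=2, jump=0, S_9=24
t=9: S=24, d=7, jump=3, S_10=27

27


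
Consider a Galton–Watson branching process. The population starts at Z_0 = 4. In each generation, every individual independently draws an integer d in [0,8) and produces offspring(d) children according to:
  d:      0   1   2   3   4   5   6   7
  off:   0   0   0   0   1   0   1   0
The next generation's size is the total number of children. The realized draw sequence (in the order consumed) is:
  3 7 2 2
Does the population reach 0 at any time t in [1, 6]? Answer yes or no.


gen 0: Z_0=4, draws=[3, 7, 2, 2], offspring=[0, 0, 0, 0], Z_1=0
gen 1: Z_1=0, draws=[], offspring=[], Z_2=0
gen 2: Z_2=0, draws=[], offspring=[], Z_3=0
gen 3: Z_3=0, draws=[], offspring=[], Z_4=0
gen 4: Z_4=0, draws=[], offspring=[], Z_5=0
gen 5: Z_5=0, draws=[], offspring=[], Z_6=0

yes


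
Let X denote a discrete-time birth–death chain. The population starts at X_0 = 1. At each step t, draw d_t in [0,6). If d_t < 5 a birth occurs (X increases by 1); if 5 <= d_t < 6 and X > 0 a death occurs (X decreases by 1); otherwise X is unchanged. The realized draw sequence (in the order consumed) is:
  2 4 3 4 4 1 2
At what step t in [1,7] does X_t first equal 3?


t=0: X=1, d=2 → birth, X_1=2
t=1: X=2, d=4 → birth, X_2=3
t=2: X=3, d=3 → birth, X_3=4
t=3: X=4, d=4 → birth, X_4=5
t=4: X=5, d=4 → birth, X_5=6
t=5: X=6, d=1 → birth, X_6=7
t=6: X=7, d=2 → birth, X_7=8

2


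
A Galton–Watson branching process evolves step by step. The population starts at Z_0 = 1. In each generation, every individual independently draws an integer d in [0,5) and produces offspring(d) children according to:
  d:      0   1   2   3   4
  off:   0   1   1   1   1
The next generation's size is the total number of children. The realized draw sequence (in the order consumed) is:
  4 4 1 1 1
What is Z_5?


gen 0: Z_0=1, draws=[4], offspring=[1], Z_1=1
gen 1: Z_1=1, draws=[4], offspring=[1], Z_2=1
gen 2: Z_2=1, draws=[1], offspring=[1], Z_3=1
gen 3: Z_3=1, draws=[1], offspring=[1], Z_4=1
gen 4: Z_4=1, draws=[1], offspring=[1], Z_5=1

1


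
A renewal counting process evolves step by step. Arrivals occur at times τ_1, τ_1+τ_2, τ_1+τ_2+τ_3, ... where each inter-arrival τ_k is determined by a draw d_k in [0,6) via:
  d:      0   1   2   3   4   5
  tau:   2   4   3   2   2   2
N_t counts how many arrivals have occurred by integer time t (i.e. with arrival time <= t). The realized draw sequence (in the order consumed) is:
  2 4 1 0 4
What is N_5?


draw d_1=2: τ_1=3, arrival time A_1=3
draw d_2=4: τ_2=2, arrival time A_2=5
draw d_3=1: τ_3=4, arrival time A_3=9
draw d_4=0: τ_4=2, arrival time A_4=11
draw d_5=4: τ_5=2, arrival time A_5=13
N_t over t=0..5: 0:0 1:0 2:0 3:1 4:1 5:2

2


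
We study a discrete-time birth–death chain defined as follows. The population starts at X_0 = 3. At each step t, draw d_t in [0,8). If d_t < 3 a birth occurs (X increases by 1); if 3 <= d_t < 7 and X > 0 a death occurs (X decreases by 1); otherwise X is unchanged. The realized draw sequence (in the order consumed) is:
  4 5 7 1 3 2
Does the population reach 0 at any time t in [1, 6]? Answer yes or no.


t=0: X=3, d=4 → death, X_1=2
t=1: X=2, d=5 → death, X_2=1
t=2: X=1, d=7 → hold, X_3=1
t=3: X=1, d=1 → birth, X_4=2
t=4: X=2, d=3 → death, X_5=1
t=5: X=1, d=2 → birth, X_6=2

no


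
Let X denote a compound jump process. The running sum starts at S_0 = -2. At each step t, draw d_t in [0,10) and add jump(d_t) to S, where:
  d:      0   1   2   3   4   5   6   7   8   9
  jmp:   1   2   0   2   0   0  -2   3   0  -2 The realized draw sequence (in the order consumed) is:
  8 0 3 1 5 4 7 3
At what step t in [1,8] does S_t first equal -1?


2

t=0: S=-2, d=8, jump=0, S_1=-2
t=1: S=-2, d=0, jump=1, S_2=-1
t=2: S=-1, d=3, jump=2, S_3=1
t=3: S=1, d=1, jump=2, S_4=3
t=4: S=3, d=5, jump=0, S_5=3
t=5: S=3, d=4, jump=0, S_6=3
t=6: S=3, d=7, jump=3, S_7=6
t=7: S=6, d=3, jump=2, S_8=8


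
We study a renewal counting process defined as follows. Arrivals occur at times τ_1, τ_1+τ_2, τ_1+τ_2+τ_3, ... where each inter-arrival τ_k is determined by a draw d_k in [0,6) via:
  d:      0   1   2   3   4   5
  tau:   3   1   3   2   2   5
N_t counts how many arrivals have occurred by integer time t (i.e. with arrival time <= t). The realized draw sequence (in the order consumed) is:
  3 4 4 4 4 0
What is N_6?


draw d_1=3: τ_1=2, arrival time A_1=2
draw d_2=4: τ_2=2, arrival time A_2=4
draw d_3=4: τ_3=2, arrival time A_3=6
draw d_4=4: τ_4=2, arrival time A_4=8
draw d_5=4: τ_5=2, arrival time A_5=10
draw d_6=0: τ_6=3, arrival time A_6=13
N_t over t=0..6: 0:0 1:0 2:1 3:1 4:2 5:2 6:3

3


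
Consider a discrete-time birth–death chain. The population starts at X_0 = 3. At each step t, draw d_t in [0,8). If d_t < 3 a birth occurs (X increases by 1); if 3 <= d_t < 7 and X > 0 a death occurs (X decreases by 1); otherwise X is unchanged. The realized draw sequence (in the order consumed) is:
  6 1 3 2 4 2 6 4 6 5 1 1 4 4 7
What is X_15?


t=0: X=3, d=6 → death, X_1=2
t=1: X=2, d=1 → birth, X_2=3
t=2: X=3, d=3 → death, X_3=2
t=3: X=2, d=2 → birth, X_4=3
t=4: X=3, d=4 → death, X_5=2
t=5: X=2, d=2 → birth, X_6=3
t=6: X=3, d=6 → death, X_7=2
t=7: X=2, d=4 → death, X_8=1
t=8: X=1, d=6 → death, X_9=0
t=9: X=0, d=5 → hold, X_10=0
t=10: X=0, d=1 → birth, X_11=1
t=11: X=1, d=1 → birth, X_12=2
t=12: X=2, d=4 → death, X_13=1
t=13: X=1, d=4 → death, X_14=0
t=14: X=0, d=7 → hold, X_15=0

0


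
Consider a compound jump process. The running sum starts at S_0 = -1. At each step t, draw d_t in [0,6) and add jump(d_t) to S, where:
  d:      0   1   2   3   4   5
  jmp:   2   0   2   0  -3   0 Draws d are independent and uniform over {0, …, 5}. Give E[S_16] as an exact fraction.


Outcome values over d=0..5: [2, 0, 2, 0, -3, 0]
Σy = 1, Σy² = 17, M = 6
μ = 1/6 = 1/6,  σ² = 17/6 − (1/6)² = 101/36
E[S_16] = -1 + 16·(1/6) = 5/3

5/3


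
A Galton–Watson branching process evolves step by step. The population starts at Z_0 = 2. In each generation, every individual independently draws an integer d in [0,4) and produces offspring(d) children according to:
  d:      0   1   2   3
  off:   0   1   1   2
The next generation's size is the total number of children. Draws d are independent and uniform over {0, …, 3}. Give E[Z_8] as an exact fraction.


2

Outcome values over d=0..3: [0, 1, 1, 2]
Σy = 4, Σy² = 6, M = 4
μ = 4/4 = 1,  σ² = 6/4 − (1)² = 1/2
E[Z_0] = 2
E[Z_1] = 1·E[Z_0] = 2
E[Z_2] = 1·E[Z_1] = 2
E[Z_3] = 1·E[Z_2] = 2
E[Z_4] = 1·E[Z_3] = 2
E[Z_5] = 1·E[Z_4] = 2
E[Z_6] = 1·E[Z_5] = 2
E[Z_7] = 1·E[Z_6] = 2
E[Z_8] = 1·E[Z_7] = 2


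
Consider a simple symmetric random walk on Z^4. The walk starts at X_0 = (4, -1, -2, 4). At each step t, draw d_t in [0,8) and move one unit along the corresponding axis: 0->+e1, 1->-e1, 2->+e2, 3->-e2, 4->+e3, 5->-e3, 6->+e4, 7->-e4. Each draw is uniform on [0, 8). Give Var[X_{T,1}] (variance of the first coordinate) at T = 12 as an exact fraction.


Outcome values over d=0..7: [1, -1, 0, 0, 0, 0, 0, 0]
Σy = 0, Σy² = 2, M = 8
μ = 0/8 = 0,  σ² = 2/8 − (0)² = 1/4
Independent increments: Var[X_12] = 12·σ² = 12·(1/4) = 3

3


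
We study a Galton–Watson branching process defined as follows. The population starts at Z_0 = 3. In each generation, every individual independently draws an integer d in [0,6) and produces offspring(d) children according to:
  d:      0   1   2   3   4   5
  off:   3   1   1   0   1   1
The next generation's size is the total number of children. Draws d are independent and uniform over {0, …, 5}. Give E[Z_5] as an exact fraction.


Outcome values over d=0..5: [3, 1, 1, 0, 1, 1]
Σy = 7, Σy² = 13, M = 6
μ = 7/6 = 7/6,  σ² = 13/6 − (7/6)² = 29/36
E[Z_0] = 3
E[Z_1] = 7/6·E[Z_0] = 7/2
E[Z_2] = 7/6·E[Z_1] = 49/12
E[Z_3] = 7/6·E[Z_2] = 343/72
E[Z_4] = 7/6·E[Z_3] = 2401/432
E[Z_5] = 7/6·E[Z_4] = 16807/2592

16807/2592


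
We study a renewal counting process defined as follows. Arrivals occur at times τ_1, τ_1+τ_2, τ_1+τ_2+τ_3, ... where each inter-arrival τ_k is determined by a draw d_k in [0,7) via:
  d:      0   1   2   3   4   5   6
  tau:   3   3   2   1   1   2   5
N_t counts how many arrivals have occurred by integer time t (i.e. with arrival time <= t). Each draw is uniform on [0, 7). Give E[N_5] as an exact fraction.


Inter-arrival values over d=0..6: [3, 3, 2, 1, 1, 2, 5]
Each d has probability 1/7, so the pmf of τ is: f(1) = 2/7, f(2) = 2/7, f(3) = 2/7, f(5) = 1/7
Renewal equation for m(n) = E[N_n]: condition on τ_1 = k (if k <= n, one arrival plus a fresh copy on the remaining n−k steps): m(n) = F(n) + Σ_{k<=n} f(k)·m(n−k), where F(n) = P(τ <= n) and m(0) = 0
m(1) = F(1) = 2/7
m(2) = F(2) + f(1)·m(1) = 4/7 + 2/7·2/7 = 32/49
m(3) = F(3) + f(1)·m(2) + f(2)·m(1) = 6/7 + 2/7·32/49 + 2/7·2/7 = 386/343
m(4) = F(4) + f(1)·m(3) + f(2)·m(2) + f(3)·m(1) = 6/7 + 2/7·386/343 + 2/7·32/49 + 2/7·2/7 = 3474/2401
m(5) = F(5) + f(1)·m(4) + f(2)·m(3) + f(3)·m(2) = 1 + 2/7·3474/2401 + 2/7·386/343 + 2/7·32/49 = 32295/16807
E[N_5] = m(5) = 32295/16807

32295/16807


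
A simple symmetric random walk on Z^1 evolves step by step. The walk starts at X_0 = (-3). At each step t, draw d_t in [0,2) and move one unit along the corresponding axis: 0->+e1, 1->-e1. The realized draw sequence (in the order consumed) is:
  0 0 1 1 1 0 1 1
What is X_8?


(-5)

t=0: X=(-3), d=0 → +e1, X_1=(-2)
t=1: X=(-2), d=0 → +e1, X_2=(-1)
t=2: X=(-1), d=1 → -e1, X_3=(-2)
t=3: X=(-2), d=1 → -e1, X_4=(-3)
t=4: X=(-3), d=1 → -e1, X_5=(-4)
t=5: X=(-4), d=0 → +e1, X_6=(-3)
t=6: X=(-3), d=1 → -e1, X_7=(-4)
t=7: X=(-4), d=1 → -e1, X_8=(-5)


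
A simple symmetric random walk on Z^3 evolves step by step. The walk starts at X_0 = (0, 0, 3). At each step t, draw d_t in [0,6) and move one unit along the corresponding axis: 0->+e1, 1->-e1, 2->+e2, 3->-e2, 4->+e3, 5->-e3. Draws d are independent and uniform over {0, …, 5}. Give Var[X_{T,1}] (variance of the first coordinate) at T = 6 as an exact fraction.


2

Outcome values over d=0..5: [1, -1, 0, 0, 0, 0]
Σy = 0, Σy² = 2, M = 6
μ = 0/6 = 0,  σ² = 2/6 − (0)² = 1/3
Independent increments: Var[X_6] = 6·σ² = 6·(1/3) = 2


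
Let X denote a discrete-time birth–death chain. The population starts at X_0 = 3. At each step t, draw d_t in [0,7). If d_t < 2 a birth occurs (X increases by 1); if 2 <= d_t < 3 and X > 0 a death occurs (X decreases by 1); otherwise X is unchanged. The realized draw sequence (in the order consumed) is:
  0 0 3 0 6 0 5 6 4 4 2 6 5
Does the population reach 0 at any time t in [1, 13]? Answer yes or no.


no

t=0: X=3, d=0 → birth, X_1=4
t=1: X=4, d=0 → birth, X_2=5
t=2: X=5, d=3 → hold, X_3=5
t=3: X=5, d=0 → birth, X_4=6
t=4: X=6, d=6 → hold, X_5=6
t=5: X=6, d=0 → birth, X_6=7
t=6: X=7, d=5 → hold, X_7=7
t=7: X=7, d=6 → hold, X_8=7
t=8: X=7, d=4 → hold, X_9=7
t=9: X=7, d=4 → hold, X_10=7
t=10: X=7, d=2 → death, X_11=6
t=11: X=6, d=6 → hold, X_12=6
t=12: X=6, d=5 → hold, X_13=6


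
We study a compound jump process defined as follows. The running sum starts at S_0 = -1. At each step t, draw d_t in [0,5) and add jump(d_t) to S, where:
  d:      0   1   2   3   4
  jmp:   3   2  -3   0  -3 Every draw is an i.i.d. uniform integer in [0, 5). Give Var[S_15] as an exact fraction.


Outcome values over d=0..4: [3, 2, -3, 0, -3]
Σy = -1, Σy² = 31, M = 5
μ = -1/5 = -1/5,  σ² = 31/5 − (-1/5)² = 154/25
Independent increments: Var[S_15] = 15·σ² = 15·(154/25) = 462/5

462/5


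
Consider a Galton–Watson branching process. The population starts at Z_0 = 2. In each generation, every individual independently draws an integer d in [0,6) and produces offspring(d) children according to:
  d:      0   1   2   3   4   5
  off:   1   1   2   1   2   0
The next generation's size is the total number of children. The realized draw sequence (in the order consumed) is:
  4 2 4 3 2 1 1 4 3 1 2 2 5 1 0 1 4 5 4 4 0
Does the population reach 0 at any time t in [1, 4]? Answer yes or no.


no

gen 0: Z_0=2, draws=[4, 2], offspring=[2, 2], Z_1=4
gen 1: Z_1=4, draws=[4, 3, 2, 1], offspring=[2, 1, 2, 1], Z_2=6
gen 2: Z_2=6, draws=[1, 4, 3, 1, 2, 2], offspring=[1, 2, 1, 1, 2, 2], Z_3=9
gen 3: Z_3=9, draws=[5, 1, 0, 1, 4, 5, 4, 4, 0], offspring=[0, 1, 1, 1, 2, 0, 2, 2, 1], Z_4=10


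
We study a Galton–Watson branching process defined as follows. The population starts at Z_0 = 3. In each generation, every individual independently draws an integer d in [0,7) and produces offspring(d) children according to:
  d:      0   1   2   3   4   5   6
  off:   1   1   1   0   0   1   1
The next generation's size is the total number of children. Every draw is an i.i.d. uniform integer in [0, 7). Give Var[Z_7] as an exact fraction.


Outcome values over d=0..6: [1, 1, 1, 0, 0, 1, 1]
Σy = 5, Σy² = 5, M = 7
μ = 5/7 = 5/7,  σ² = 5/7 − (5/7)² = 10/49
V_0 = 0, E_0 = 3
V_1 = 10/49·E_0 + (5/7)²·V_0 = 30/49;  E_1 = 15/7
V_2 = 10/49·E_1 + (5/7)²·V_1 = 1800/2401;  E_2 = 75/49
V_3 = 10/49·E_2 + (5/7)²·V_2 = 81750/117649;  E_3 = 375/343
V_4 = 10/49·E_3 + (5/7)²·V_3 = 3330000/5764801;  E_4 = 1875/2401
V_5 = 10/49·E_4 + (5/7)²·V_4 = 128268750/282475249;  E_5 = 9375/16807
V_6 = 10/49·E_5 + (5/7)²·V_5 = 4782375000/13841287201;  E_6 = 46875/117649
V_7 = 10/49·E_6 + (5/7)²·V_6 = 174707343750/678223072849;  E_7 = 234375/823543

174707343750/678223072849


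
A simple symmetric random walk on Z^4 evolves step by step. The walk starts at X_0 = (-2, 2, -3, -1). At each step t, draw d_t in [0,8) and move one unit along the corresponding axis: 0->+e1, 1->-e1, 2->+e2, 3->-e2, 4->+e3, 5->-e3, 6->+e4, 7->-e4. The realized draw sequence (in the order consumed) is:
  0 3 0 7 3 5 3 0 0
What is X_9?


(2, -1, -4, -2)

t=0: X=(-2, 2, -3, -1), d=0 → +e1, X_1=(-1, 2, -3, -1)
t=1: X=(-1, 2, -3, -1), d=3 → -e2, X_2=(-1, 1, -3, -1)
t=2: X=(-1, 1, -3, -1), d=0 → +e1, X_3=(0, 1, -3, -1)
t=3: X=(0, 1, -3, -1), d=7 → -e4, X_4=(0, 1, -3, -2)
t=4: X=(0, 1, -3, -2), d=3 → -e2, X_5=(0, 0, -3, -2)
t=5: X=(0, 0, -3, -2), d=5 → -e3, X_6=(0, 0, -4, -2)
t=6: X=(0, 0, -4, -2), d=3 → -e2, X_7=(0, -1, -4, -2)
t=7: X=(0, -1, -4, -2), d=0 → +e1, X_8=(1, -1, -4, -2)
t=8: X=(1, -1, -4, -2), d=0 → +e1, X_9=(2, -1, -4, -2)


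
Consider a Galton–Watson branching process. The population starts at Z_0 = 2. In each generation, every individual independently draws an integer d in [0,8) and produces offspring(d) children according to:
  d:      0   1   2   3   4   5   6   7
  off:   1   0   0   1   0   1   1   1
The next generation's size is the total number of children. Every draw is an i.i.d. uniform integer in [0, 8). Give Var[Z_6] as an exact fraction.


Outcome values over d=0..7: [1, 0, 0, 1, 0, 1, 1, 1]
Σy = 5, Σy² = 5, M = 8
μ = 5/8 = 5/8,  σ² = 5/8 − (5/8)² = 15/64
V_0 = 0, E_0 = 2
V_1 = 15/64·E_0 + (5/8)²·V_0 = 15/32;  E_1 = 5/4
V_2 = 15/64·E_1 + (5/8)²·V_1 = 975/2048;  E_2 = 25/32
V_3 = 15/64·E_2 + (5/8)²·V_2 = 48375/131072;  E_3 = 125/256
V_4 = 15/64·E_3 + (5/8)²·V_3 = 2169375/8388608;  E_4 = 625/2048
V_5 = 15/64·E_4 + (5/8)²·V_4 = 92634375/536870912;  E_5 = 3125/16384
V_6 = 15/64·E_5 + (5/8)²·V_5 = 3851859375/34359738368;  E_6 = 15625/131072

3851859375/34359738368


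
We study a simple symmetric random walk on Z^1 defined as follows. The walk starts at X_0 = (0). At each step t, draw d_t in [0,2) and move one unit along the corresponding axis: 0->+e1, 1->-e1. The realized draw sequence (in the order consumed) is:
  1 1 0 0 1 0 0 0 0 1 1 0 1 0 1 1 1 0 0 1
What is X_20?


t=0: X=(0), d=1 → -e1, X_1=(-1)
t=1: X=(-1), d=1 → -e1, X_2=(-2)
t=2: X=(-2), d=0 → +e1, X_3=(-1)
t=3: X=(-1), d=0 → +e1, X_4=(0)
t=4: X=(0), d=1 → -e1, X_5=(-1)
t=5: X=(-1), d=0 → +e1, X_6=(0)
t=6: X=(0), d=0 → +e1, X_7=(1)
t=7: X=(1), d=0 → +e1, X_8=(2)
t=8: X=(2), d=0 → +e1, X_9=(3)
t=9: X=(3), d=1 → -e1, X_10=(2)
t=10: X=(2), d=1 → -e1, X_11=(1)
t=11: X=(1), d=0 → +e1, X_12=(2)
t=12: X=(2), d=1 → -e1, X_13=(1)
t=13: X=(1), d=0 → +e1, X_14=(2)
t=14: X=(2), d=1 → -e1, X_15=(1)
t=15: X=(1), d=1 → -e1, X_16=(0)
t=16: X=(0), d=1 → -e1, X_17=(-1)
t=17: X=(-1), d=0 → +e1, X_18=(0)
t=18: X=(0), d=0 → +e1, X_19=(1)
t=19: X=(1), d=1 → -e1, X_20=(0)

(0)


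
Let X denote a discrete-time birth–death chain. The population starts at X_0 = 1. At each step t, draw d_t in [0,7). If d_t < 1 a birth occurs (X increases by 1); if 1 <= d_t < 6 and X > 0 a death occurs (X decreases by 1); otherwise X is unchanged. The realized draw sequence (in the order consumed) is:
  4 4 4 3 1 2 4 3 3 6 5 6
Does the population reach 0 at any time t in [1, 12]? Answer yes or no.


yes

t=0: X=1, d=4 → death, X_1=0
t=1: X=0, d=4 → hold, X_2=0
t=2: X=0, d=4 → hold, X_3=0
t=3: X=0, d=3 → hold, X_4=0
t=4: X=0, d=1 → hold, X_5=0
t=5: X=0, d=2 → hold, X_6=0
t=6: X=0, d=4 → hold, X_7=0
t=7: X=0, d=3 → hold, X_8=0
t=8: X=0, d=3 → hold, X_9=0
t=9: X=0, d=6 → hold, X_10=0
t=10: X=0, d=5 → hold, X_11=0
t=11: X=0, d=6 → hold, X_12=0
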